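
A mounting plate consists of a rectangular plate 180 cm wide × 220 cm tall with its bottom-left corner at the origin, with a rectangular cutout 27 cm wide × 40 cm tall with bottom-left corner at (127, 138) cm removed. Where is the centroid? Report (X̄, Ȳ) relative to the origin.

X̄ = 88.58 cm, Ȳ = 108.65 cm

plate: A = 180 × 220 = 39600.00, centroid at (90.00, 110.00).
hole: A = −(27 × 40) = -1080.00, centroid at (140.50, 158.00).
ΣA = 38520.00 cm²
ΣAX̄ = (39600.00)(90.00) + (-1080.00)(140.50) = 3412260.00 cm³
ΣAȲ = (39600.00)(110.00) + (-1080.00)(158.00) = 4185360.00 cm³
X̄ = 3412260.00 / 38520.00 = 88.58 cm
Ȳ = 4185360.00 / 38520.00 = 108.65 cm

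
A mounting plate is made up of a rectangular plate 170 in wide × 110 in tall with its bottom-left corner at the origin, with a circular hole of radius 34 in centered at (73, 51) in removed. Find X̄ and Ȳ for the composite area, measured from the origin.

X̄ = 87.89 in, Ȳ = 55.96 in

Part | A | x̄ᵢ | ȳᵢ | A·x̄ᵢ | A·ȳᵢ
plate | 18700.00 | 85.00 | 55.00 | 1589500.00 | 1028500.00
hole | -3631.68 | 73.00 | 51.00 | -265112.72 | -185215.74
Σ | 15068.32 |  |  | 1324387.28 | 843284.26
X̄ = 1324387.28 / 15068.32 = 87.89 in
Ȳ = 843284.26 / 15068.32 = 55.96 in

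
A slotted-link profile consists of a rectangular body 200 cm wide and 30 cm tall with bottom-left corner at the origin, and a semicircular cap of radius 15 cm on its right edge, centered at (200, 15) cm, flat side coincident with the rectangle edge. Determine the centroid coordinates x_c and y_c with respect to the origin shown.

rectangular body: A = 200 × 30 = 6000.00, centroid at (100.00, 15.00).
semicircular end: A = ½π·15² = 353.43, centroid at (206.37, 15.00).
ΣA = 6353.43 cm², ΣAx_c = 672935.83 cm³, ΣAy_c = 95301.44 cm³.
x_c = 672935.83/6353.43 = 105.92 cm; y_c = 95301.44/6353.43 = 15.00 cm.

x_c = 105.92 cm, y_c = 15.00 cm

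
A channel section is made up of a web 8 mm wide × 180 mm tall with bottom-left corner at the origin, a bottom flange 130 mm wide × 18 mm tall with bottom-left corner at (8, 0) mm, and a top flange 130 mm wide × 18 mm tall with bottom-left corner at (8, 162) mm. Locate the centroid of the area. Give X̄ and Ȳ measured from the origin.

X̄ = 56.76 mm, Ȳ = 90.00 mm

web: A = 8 × 180 = 1440.00, centroid at (4.00, 90.00).
bottom flange: A = 130 × 18 = 2340.00, centroid at (73.00, 9.00).
top flange: A = 130 × 18 = 2340.00, centroid at (73.00, 171.00).
ΣA = 6120.00 mm²
ΣAX̄ = (1440.00)(4.00) + (2340.00)(73.00) + (2340.00)(73.00) = 347400.00 mm³
ΣAȲ = (1440.00)(90.00) + (2340.00)(9.00) + (2340.00)(171.00) = 550800.00 mm³
X̄ = 347400.00 / 6120.00 = 56.76 mm
Ȳ = 550800.00 / 6120.00 = 90.00 mm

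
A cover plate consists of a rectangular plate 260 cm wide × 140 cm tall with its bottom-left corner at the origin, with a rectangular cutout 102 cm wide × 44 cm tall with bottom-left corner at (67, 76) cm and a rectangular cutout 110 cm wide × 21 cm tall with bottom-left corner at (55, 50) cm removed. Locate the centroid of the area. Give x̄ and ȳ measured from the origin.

x̄ = 133.38 cm, ȳ = 66.50 cm

plate: A = 260 × 140 = 36400.00, centroid at (130.00, 70.00).
hole 1: A = −(102 × 44) = -4488.00, centroid at (118.00, 98.00).
hole 2: A = −(110 × 21) = -2310.00, centroid at (110.00, 60.50).
ΣA = 29602.00 cm², ΣAx̄ = 3948316.00 cm³, ΣAȳ = 1968421.00 cm³.
x̄ = 3948316.00/29602.00 = 133.38 cm; ȳ = 1968421.00/29602.00 = 66.50 cm.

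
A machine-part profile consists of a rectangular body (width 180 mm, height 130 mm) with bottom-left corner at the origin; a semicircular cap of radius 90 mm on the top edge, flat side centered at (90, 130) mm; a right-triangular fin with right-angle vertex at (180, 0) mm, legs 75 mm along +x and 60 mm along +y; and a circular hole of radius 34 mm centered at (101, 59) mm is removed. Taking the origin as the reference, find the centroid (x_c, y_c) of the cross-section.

rectangular body: A = 180 × 130 = 23400.00, centroid at (90.00, 65.00).
semicircular top: A = ½π·90² = 12723.45, centroid at (90.00, 168.20).
triangular fin: A = ½·75·60 = 2250.00, centroid at (205.00, 20.00).
hole: A = −π·34² = -3631.68, centroid at (101.00, 59.00).
ΣA = 34741.77 mm², ΣAx_c = 3345560.73 mm³, ΣAy_c = 3491779.35 mm³.
x_c = 3345560.73/34741.77 = 96.30 mm; y_c = 3491779.35/34741.77 = 100.51 mm.

x_c = 96.30 mm, y_c = 100.51 mm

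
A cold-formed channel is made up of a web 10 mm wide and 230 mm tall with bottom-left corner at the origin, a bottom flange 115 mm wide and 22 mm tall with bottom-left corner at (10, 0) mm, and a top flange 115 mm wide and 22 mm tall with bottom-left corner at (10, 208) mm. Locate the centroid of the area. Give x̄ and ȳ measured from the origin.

x̄ = 47.97 mm, ȳ = 115.00 mm

web: A = 10 × 230 = 2300.00, centroid at (5.00, 115.00).
bottom flange: A = 115 × 22 = 2530.00, centroid at (67.50, 11.00).
top flange: A = 115 × 22 = 2530.00, centroid at (67.50, 219.00).
ΣA = 7360.00 mm²
ΣAx̄ = (2300.00)(5.00) + (2530.00)(67.50) + (2530.00)(67.50) = 353050.00 mm³
ΣAȳ = (2300.00)(115.00) + (2530.00)(11.00) + (2530.00)(219.00) = 846400.00 mm³
x̄ = 353050.00 / 7360.00 = 47.97 mm
ȳ = 846400.00 / 7360.00 = 115.00 mm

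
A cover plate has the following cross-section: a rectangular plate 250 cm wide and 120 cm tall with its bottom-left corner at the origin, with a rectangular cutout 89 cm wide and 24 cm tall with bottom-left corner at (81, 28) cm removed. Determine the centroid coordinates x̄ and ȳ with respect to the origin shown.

plate: A = 250 × 120 = 30000.00, centroid at (125.00, 60.00).
hole: A = −(89 × 24) = -2136.00, centroid at (125.50, 40.00).
ΣA = 27864.00 cm²
ΣAx̄ = (30000.00)(125.00) + (-2136.00)(125.50) = 3481932.00 cm³
ΣAȳ = (30000.00)(60.00) + (-2136.00)(40.00) = 1714560.00 cm³
x̄ = 3481932.00 / 27864.00 = 124.96 cm
ȳ = 1714560.00 / 27864.00 = 61.53 cm

x̄ = 124.96 cm, ȳ = 61.53 cm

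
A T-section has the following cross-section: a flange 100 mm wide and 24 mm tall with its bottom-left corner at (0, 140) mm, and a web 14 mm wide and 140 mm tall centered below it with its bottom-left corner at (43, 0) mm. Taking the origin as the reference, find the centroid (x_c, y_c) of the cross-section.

Part | A | x̄ᵢ | ȳᵢ | A·x̄ᵢ | A·ȳᵢ
web | 1960.00 | 50.00 | 70.00 | 98000.00 | 137200.00
flange | 2400.00 | 50.00 | 152.00 | 120000.00 | 364800.00
Σ | 4360.00 |  |  | 218000.00 | 502000.00
x_c = 218000.00 / 4360.00 = 50.00 mm
y_c = 502000.00 / 4360.00 = 115.14 mm

x_c = 50.00 mm, y_c = 115.14 mm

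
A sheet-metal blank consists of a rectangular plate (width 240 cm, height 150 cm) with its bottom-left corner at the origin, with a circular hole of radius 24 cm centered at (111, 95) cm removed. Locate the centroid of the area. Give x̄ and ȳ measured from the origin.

plate: A = 240 × 150 = 36000.00, centroid at (120.00, 75.00).
hole: A = −π·24² = -1809.56, centroid at (111.00, 95.00).
ΣA = 34190.44 cm², ΣAx̄ = 4119139.13 cm³, ΣAȳ = 2528092.05 cm³.
x̄ = 4119139.13/34190.44 = 120.48 cm; ȳ = 2528092.05/34190.44 = 73.94 cm.

x̄ = 120.48 cm, ȳ = 73.94 cm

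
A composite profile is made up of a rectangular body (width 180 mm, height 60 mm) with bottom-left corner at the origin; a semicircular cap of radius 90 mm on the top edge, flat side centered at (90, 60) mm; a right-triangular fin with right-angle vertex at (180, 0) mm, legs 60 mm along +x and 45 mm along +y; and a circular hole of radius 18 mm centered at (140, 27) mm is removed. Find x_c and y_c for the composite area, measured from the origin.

Part | A | x̄ᵢ | ȳᵢ | A·x̄ᵢ | A·ȳᵢ
rectangular body | 10800.00 | 90.00 | 30.00 | 972000.00 | 324000.00
semicircular top | 12723.45 | 90.00 | 98.20 | 1145110.52 | 1249407.01
triangular fin | 1350.00 | 200.00 | 15.00 | 270000.00 | 20250.00
hole | -1017.88 | 140.00 | 27.00 | -142502.64 | -27482.65
Σ | 23855.57 |  |  | 2244607.88 | 1566174.36
x_c = 2244607.88 / 23855.57 = 94.09 mm
y_c = 1566174.36 / 23855.57 = 65.65 mm

x_c = 94.09 mm, y_c = 65.65 mm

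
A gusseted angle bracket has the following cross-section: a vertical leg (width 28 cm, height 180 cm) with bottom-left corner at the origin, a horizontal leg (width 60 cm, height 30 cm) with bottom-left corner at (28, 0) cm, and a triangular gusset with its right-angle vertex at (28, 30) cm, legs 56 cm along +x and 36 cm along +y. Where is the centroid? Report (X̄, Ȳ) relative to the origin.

Part | A | x̄ᵢ | ȳᵢ | A·x̄ᵢ | A·ȳᵢ
vertical leg | 5040.00 | 14.00 | 90.00 | 70560.00 | 453600.00
horizontal leg | 1800.00 | 58.00 | 15.00 | 104400.00 | 27000.00
gusset | 1008.00 | 46.67 | 42.00 | 47040.00 | 42336.00
Σ | 7848.00 |  |  | 222000.00 | 522936.00
X̄ = 222000.00 / 7848.00 = 28.29 cm
Ȳ = 522936.00 / 7848.00 = 66.63 cm

X̄ = 28.29 cm, Ȳ = 66.63 cm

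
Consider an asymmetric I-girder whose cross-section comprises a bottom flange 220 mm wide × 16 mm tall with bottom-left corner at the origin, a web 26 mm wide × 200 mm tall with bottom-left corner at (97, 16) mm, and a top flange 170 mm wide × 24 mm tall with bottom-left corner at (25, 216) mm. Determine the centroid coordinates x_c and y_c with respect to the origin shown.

x_c = 110.00 mm, y_c = 122.00 mm

Part | A | x̄ᵢ | ȳᵢ | A·x̄ᵢ | A·ȳᵢ
bottom flange | 3520.00 | 110.00 | 8.00 | 387200.00 | 28160.00
web | 5200.00 | 110.00 | 116.00 | 572000.00 | 603200.00
top flange | 4080.00 | 110.00 | 228.00 | 448800.00 | 930240.00
Σ | 12800.00 |  |  | 1408000.00 | 1561600.00
x_c = 1408000.00 / 12800.00 = 110.00 mm
y_c = 1561600.00 / 12800.00 = 122.00 mm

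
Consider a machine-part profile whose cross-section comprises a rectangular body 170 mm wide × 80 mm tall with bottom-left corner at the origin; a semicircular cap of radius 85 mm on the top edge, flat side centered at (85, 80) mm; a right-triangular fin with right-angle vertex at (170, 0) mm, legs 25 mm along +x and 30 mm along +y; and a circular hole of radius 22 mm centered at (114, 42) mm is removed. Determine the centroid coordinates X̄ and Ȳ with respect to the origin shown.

rectangular body: A = 170 × 80 = 13600.00, centroid at (85.00, 40.00).
semicircular top: A = ½π·85² = 11349.00, centroid at (85.00, 116.08).
triangular fin: A = ½·25·30 = 375.00, centroid at (178.33, 10.00).
hole: A = −π·22² = -1520.53, centroid at (114.00, 42.00).
ΣA = 23803.47 mm²
ΣAX̄ = (13600.00)(85.00) + (11349.00)(85.00) + (375.00)(178.33) + (-1520.53)(114.00) = 2014199.78 mm³
ΣAȲ = (13600.00)(40.00) + (11349.00)(116.08) + (375.00)(10.00) + (-1520.53)(42.00) = 1801224.65 mm³
X̄ = 2014199.78 / 23803.47 = 84.62 mm
Ȳ = 1801224.65 / 23803.47 = 75.67 mm

X̄ = 84.62 mm, Ȳ = 75.67 mm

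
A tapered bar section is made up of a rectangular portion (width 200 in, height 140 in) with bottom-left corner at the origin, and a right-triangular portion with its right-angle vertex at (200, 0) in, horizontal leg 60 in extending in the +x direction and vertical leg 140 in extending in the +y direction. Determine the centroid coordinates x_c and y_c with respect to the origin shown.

Part | A | x̄ᵢ | ȳᵢ | A·x̄ᵢ | A·ȳᵢ
rectangular portion | 28000.00 | 100.00 | 70.00 | 2800000.00 | 1960000.00
triangular portion | 4200.00 | 220.00 | 46.67 | 924000.00 | 196000.00
Σ | 32200.00 |  |  | 3724000.00 | 2156000.00
x_c = 3724000.00 / 32200.00 = 115.65 in
y_c = 2156000.00 / 32200.00 = 66.96 in

x_c = 115.65 in, y_c = 66.96 in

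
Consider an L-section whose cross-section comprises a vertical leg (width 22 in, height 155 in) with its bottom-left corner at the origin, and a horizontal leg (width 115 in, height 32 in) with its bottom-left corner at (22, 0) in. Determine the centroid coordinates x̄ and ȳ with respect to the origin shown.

x̄ = 46.55 in, ȳ = 45.58 in

Part | A | x̄ᵢ | ȳᵢ | A·x̄ᵢ | A·ȳᵢ
vertical leg | 3410.00 | 11.00 | 77.50 | 37510.00 | 264275.00
horizontal leg | 3680.00 | 79.50 | 16.00 | 292560.00 | 58880.00
Σ | 7090.00 |  |  | 330070.00 | 323155.00
x̄ = 330070.00 / 7090.00 = 46.55 in
ȳ = 323155.00 / 7090.00 = 45.58 in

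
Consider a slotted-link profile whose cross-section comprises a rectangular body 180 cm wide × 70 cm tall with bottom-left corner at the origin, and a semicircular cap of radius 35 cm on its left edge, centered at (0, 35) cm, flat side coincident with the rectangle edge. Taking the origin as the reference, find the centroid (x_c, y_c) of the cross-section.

x_c = 76.11 cm, y_c = 35.00 cm

rectangular body: A = 180 × 70 = 12600.00, centroid at (90.00, 35.00).
semicircular end: A = ½π·35² = 1924.23, centroid at (-14.85, 35.00).
ΣA = 14524.23 cm²
ΣAx_c = (12600.00)(90.00) + (1924.23)(-14.85) = 1105416.67 cm³
ΣAy_c = (12600.00)(35.00) + (1924.23)(35.00) = 508347.89 cm³
x_c = 1105416.67 / 14524.23 = 76.11 cm
y_c = 508347.89 / 14524.23 = 35.00 cm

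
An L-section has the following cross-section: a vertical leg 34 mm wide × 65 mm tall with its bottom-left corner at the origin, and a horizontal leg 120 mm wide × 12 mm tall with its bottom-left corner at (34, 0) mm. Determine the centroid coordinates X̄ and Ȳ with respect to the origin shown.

X̄ = 47.38 mm, Ȳ = 22.05 mm

Part | A | x̄ᵢ | ȳᵢ | A·x̄ᵢ | A·ȳᵢ
vertical leg | 2210.00 | 17.00 | 32.50 | 37570.00 | 71825.00
horizontal leg | 1440.00 | 94.00 | 6.00 | 135360.00 | 8640.00
Σ | 3650.00 |  |  | 172930.00 | 80465.00
X̄ = 172930.00 / 3650.00 = 47.38 mm
Ȳ = 80465.00 / 3650.00 = 22.05 mm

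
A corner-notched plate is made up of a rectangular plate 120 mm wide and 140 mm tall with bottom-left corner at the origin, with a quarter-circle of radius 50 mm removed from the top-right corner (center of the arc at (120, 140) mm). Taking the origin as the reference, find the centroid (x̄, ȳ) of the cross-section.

plate: A = 120 × 140 = 16800.00, centroid at (60.00, 70.00).
removed quarter-circle: A = −¼π·50² = -1963.50, centroid at (98.78, 118.78).
ΣA = 14836.50 mm²
ΣAx̄ = (16800.00)(60.00) + (-1963.50)(98.78) = 814047.22 mm³
ΣAȳ = (16800.00)(70.00) + (-1963.50)(118.78) = 942777.31 mm³
x̄ = 814047.22 / 14836.50 = 54.87 mm
ȳ = 942777.31 / 14836.50 = 63.54 mm

x̄ = 54.87 mm, ȳ = 63.54 mm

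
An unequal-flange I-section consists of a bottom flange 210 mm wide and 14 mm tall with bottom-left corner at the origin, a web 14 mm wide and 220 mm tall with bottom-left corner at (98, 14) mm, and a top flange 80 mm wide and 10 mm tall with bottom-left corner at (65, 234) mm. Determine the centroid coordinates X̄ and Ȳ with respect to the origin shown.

X̄ = 105.00 mm, Ȳ = 87.05 mm

bottom flange: A = 210 × 14 = 2940.00, centroid at (105.00, 7.00).
web: A = 14 × 220 = 3080.00, centroid at (105.00, 124.00).
top flange: A = 80 × 10 = 800.00, centroid at (105.00, 239.00).
ΣA = 6820.00 mm²
ΣAX̄ = (2940.00)(105.00) + (3080.00)(105.00) + (800.00)(105.00) = 716100.00 mm³
ΣAȲ = (2940.00)(7.00) + (3080.00)(124.00) + (800.00)(239.00) = 593700.00 mm³
X̄ = 716100.00 / 6820.00 = 105.00 mm
Ȳ = 593700.00 / 6820.00 = 87.05 mm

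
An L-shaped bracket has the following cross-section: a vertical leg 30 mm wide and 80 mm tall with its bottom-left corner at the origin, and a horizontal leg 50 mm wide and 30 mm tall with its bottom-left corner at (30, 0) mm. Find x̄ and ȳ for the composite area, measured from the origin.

x̄ = 30.38 mm, ȳ = 30.38 mm

vertical leg: A = 30 × 80 = 2400.00, centroid at (15.00, 40.00).
horizontal leg: A = 50 × 30 = 1500.00, centroid at (55.00, 15.00).
ΣA = 3900.00 mm², ΣAx̄ = 118500.00 mm³, ΣAȳ = 118500.00 mm³.
x̄ = 118500.00/3900.00 = 30.38 mm; ȳ = 118500.00/3900.00 = 30.38 mm.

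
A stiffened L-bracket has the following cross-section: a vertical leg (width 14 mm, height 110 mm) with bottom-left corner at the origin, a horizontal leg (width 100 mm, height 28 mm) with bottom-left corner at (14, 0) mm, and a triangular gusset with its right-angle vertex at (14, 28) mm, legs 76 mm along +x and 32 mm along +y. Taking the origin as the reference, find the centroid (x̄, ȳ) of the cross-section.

vertical leg: A = 14 × 110 = 1540.00, centroid at (7.00, 55.00).
horizontal leg: A = 100 × 28 = 2800.00, centroid at (64.00, 14.00).
gusset: A = ½·76·32 = 1216.00, centroid at (39.33, 38.67).
ΣA = 5556.00 mm²
ΣAx̄ = (1540.00)(7.00) + (2800.00)(64.00) + (1216.00)(39.33) = 237809.33 mm³
ΣAȳ = (1540.00)(55.00) + (2800.00)(14.00) + (1216.00)(38.67) = 170918.67 mm³
x̄ = 237809.33 / 5556.00 = 42.80 mm
ȳ = 170918.67 / 5556.00 = 30.76 mm

x̄ = 42.80 mm, ȳ = 30.76 mm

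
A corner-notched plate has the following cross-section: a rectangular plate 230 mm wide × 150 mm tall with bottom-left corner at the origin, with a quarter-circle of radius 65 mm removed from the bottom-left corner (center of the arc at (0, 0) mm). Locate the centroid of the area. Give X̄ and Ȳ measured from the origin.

plate: A = 230 × 150 = 34500.00, centroid at (115.00, 75.00).
removed quarter-circle: A = −¼π·65² = -3318.31, centroid at (27.59, 27.59).
ΣA = 31181.69 mm², ΣAX̄ = 3875958.33 mm³, ΣAȲ = 2495958.33 mm³.
X̄ = 3875958.33/31181.69 = 124.30 mm; Ȳ = 2495958.33/31181.69 = 80.05 mm.

X̄ = 124.30 mm, Ȳ = 80.05 mm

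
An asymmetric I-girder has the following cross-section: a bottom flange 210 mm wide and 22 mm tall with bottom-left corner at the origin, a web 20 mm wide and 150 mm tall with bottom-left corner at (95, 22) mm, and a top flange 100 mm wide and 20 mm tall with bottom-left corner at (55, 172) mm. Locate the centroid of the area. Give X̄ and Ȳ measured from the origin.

X̄ = 105.00 mm, Ȳ = 73.37 mm

bottom flange: A = 210 × 22 = 4620.00, centroid at (105.00, 11.00).
web: A = 20 × 150 = 3000.00, centroid at (105.00, 97.00).
top flange: A = 100 × 20 = 2000.00, centroid at (105.00, 182.00).
ΣA = 9620.00 mm², ΣAX̄ = 1010100.00 mm³, ΣAȲ = 705820.00 mm³.
X̄ = 1010100.00/9620.00 = 105.00 mm; Ȳ = 705820.00/9620.00 = 73.37 mm.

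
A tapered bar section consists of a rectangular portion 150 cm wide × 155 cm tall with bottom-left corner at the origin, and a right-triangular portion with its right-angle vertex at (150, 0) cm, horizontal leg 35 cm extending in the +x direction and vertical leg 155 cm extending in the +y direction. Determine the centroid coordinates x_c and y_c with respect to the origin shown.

rectangular portion: A = 150 × 155 = 23250.00, centroid at (75.00, 77.50).
triangular portion: A = ½·35·155 = 2712.50, centroid at (161.67, 51.67).
ΣA = 25962.50 cm², ΣAx_c = 2182270.83 cm³, ΣAy_c = 1942020.83 cm³.
x_c = 2182270.83/25962.50 = 84.05 cm; y_c = 1942020.83/25962.50 = 74.80 cm.

x_c = 84.05 cm, y_c = 74.80 cm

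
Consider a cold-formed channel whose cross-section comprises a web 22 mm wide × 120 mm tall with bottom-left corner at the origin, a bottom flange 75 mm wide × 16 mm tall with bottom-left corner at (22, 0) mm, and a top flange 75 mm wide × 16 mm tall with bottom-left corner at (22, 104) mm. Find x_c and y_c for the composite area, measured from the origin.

x_c = 34.10 mm, y_c = 60.00 mm

web: A = 22 × 120 = 2640.00, centroid at (11.00, 60.00).
bottom flange: A = 75 × 16 = 1200.00, centroid at (59.50, 8.00).
top flange: A = 75 × 16 = 1200.00, centroid at (59.50, 112.00).
ΣA = 5040.00 mm², ΣAx_c = 171840.00 mm³, ΣAy_c = 302400.00 mm³.
x_c = 171840.00/5040.00 = 34.10 mm; y_c = 302400.00/5040.00 = 60.00 mm.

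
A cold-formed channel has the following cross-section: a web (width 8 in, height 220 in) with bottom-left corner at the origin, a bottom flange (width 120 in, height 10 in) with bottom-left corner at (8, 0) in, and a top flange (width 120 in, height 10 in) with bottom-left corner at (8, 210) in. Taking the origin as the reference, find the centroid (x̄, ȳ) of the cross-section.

x̄ = 40.92 in, ȳ = 110.00 in

web: A = 8 × 220 = 1760.00, centroid at (4.00, 110.00).
bottom flange: A = 120 × 10 = 1200.00, centroid at (68.00, 5.00).
top flange: A = 120 × 10 = 1200.00, centroid at (68.00, 215.00).
ΣA = 4160.00 in², ΣAx̄ = 170240.00 in³, ΣAȳ = 457600.00 in³.
x̄ = 170240.00/4160.00 = 40.92 in; ȳ = 457600.00/4160.00 = 110.00 in.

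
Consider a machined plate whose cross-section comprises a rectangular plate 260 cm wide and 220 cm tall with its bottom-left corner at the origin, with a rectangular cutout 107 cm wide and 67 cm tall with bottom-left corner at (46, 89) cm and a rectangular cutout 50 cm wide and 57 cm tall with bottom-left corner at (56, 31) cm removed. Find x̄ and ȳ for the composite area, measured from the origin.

x̄ = 137.59 cm, ȳ = 111.15 cm

Part | A | x̄ᵢ | ȳᵢ | A·x̄ᵢ | A·ȳᵢ
plate | 57200.00 | 130.00 | 110.00 | 7436000.00 | 6292000.00
hole 1 | -7169.00 | 99.50 | 122.50 | -713315.50 | -878202.50
hole 2 | -2850.00 | 81.00 | 59.50 | -230850.00 | -169575.00
Σ | 47181.00 |  |  | 6491834.50 | 5244222.50
x̄ = 6491834.50 / 47181.00 = 137.59 cm
ȳ = 5244222.50 / 47181.00 = 111.15 cm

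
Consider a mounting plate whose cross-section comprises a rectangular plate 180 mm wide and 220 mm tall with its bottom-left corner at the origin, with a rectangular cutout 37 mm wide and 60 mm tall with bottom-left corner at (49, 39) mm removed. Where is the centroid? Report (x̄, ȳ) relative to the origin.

Part | A | x̄ᵢ | ȳᵢ | A·x̄ᵢ | A·ȳᵢ
plate | 39600.00 | 90.00 | 110.00 | 3564000.00 | 4356000.00
hole | -2220.00 | 67.50 | 69.00 | -149850.00 | -153180.00
Σ | 37380.00 |  |  | 3414150.00 | 4202820.00
x̄ = 3414150.00 / 37380.00 = 91.34 mm
ȳ = 4202820.00 / 37380.00 = 112.43 mm

x̄ = 91.34 mm, ȳ = 112.43 mm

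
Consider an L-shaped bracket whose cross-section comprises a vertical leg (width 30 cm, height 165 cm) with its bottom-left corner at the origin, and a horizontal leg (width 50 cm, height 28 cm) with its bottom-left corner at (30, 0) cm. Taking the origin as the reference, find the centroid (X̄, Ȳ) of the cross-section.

X̄ = 23.82 cm, Ȳ = 67.40 cm

vertical leg: A = 30 × 165 = 4950.00, centroid at (15.00, 82.50).
horizontal leg: A = 50 × 28 = 1400.00, centroid at (55.00, 14.00).
ΣA = 6350.00 cm², ΣAX̄ = 151250.00 cm³, ΣAȲ = 427975.00 cm³.
X̄ = 151250.00/6350.00 = 23.82 cm; Ȳ = 427975.00/6350.00 = 67.40 cm.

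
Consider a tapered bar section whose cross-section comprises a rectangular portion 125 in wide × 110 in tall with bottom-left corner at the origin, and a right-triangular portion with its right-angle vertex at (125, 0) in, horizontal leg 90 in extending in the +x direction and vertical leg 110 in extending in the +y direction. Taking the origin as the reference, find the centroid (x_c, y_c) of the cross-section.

x_c = 86.99 in, y_c = 50.15 in

rectangular portion: A = 125 × 110 = 13750.00, centroid at (62.50, 55.00).
triangular portion: A = ½·90·110 = 4950.00, centroid at (155.00, 36.67).
ΣA = 18700.00 in², ΣAx_c = 1626625.00 in³, ΣAy_c = 937750.00 in³.
x_c = 1626625.00/18700.00 = 86.99 in; y_c = 937750.00/18700.00 = 50.15 in.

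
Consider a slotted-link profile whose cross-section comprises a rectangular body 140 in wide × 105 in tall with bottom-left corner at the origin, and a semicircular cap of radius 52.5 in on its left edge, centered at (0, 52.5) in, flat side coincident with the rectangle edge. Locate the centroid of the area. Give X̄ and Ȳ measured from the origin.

X̄ = 49.00 in, Ȳ = 52.50 in

Part | A | x̄ᵢ | ȳᵢ | A·x̄ᵢ | A·ȳᵢ
rectangular body | 14700.00 | 70.00 | 52.50 | 1029000.00 | 771750.00
semicircular end | 4329.51 | -22.28 | 52.50 | -96468.75 | 227299.14
Σ | 19029.51 |  |  | 932531.25 | 999049.14
X̄ = 932531.25 / 19029.51 = 49.00 in
Ȳ = 999049.14 / 19029.51 = 52.50 in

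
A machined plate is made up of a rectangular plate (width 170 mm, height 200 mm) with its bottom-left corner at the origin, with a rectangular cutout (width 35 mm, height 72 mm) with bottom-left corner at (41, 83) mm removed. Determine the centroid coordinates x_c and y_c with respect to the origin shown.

Part | A | x̄ᵢ | ȳᵢ | A·x̄ᵢ | A·ȳᵢ
plate | 34000.00 | 85.00 | 100.00 | 2890000.00 | 3400000.00
hole | -2520.00 | 58.50 | 119.00 | -147420.00 | -299880.00
Σ | 31480.00 |  |  | 2742580.00 | 3100120.00
x_c = 2742580.00 / 31480.00 = 87.12 mm
y_c = 3100120.00 / 31480.00 = 98.48 mm

x_c = 87.12 mm, y_c = 98.48 mm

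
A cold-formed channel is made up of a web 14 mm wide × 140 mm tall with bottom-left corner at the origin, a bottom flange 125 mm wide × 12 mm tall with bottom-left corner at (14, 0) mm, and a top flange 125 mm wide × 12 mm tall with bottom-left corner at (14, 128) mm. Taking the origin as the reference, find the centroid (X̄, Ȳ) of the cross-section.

X̄ = 49.04 mm, Ȳ = 70.00 mm

web: A = 14 × 140 = 1960.00, centroid at (7.00, 70.00).
bottom flange: A = 125 × 12 = 1500.00, centroid at (76.50, 6.00).
top flange: A = 125 × 12 = 1500.00, centroid at (76.50, 134.00).
ΣA = 4960.00 mm²
ΣAX̄ = (1960.00)(7.00) + (1500.00)(76.50) + (1500.00)(76.50) = 243220.00 mm³
ΣAȲ = (1960.00)(70.00) + (1500.00)(6.00) + (1500.00)(134.00) = 347200.00 mm³
X̄ = 243220.00 / 4960.00 = 49.04 mm
Ȳ = 347200.00 / 4960.00 = 70.00 mm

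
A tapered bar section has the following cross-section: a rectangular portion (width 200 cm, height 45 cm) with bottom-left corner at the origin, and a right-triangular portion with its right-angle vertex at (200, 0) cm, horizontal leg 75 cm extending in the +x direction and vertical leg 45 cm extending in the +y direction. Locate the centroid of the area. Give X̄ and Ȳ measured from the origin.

rectangular portion: A = 200 × 45 = 9000.00, centroid at (100.00, 22.50).
triangular portion: A = ½·75·45 = 1687.50, centroid at (225.00, 15.00).
ΣA = 10687.50 cm²
ΣAX̄ = (9000.00)(100.00) + (1687.50)(225.00) = 1279687.50 cm³
ΣAȲ = (9000.00)(22.50) + (1687.50)(15.00) = 227812.50 cm³
X̄ = 1279687.50 / 10687.50 = 119.74 cm
Ȳ = 227812.50 / 10687.50 = 21.32 cm

X̄ = 119.74 cm, Ȳ = 21.32 cm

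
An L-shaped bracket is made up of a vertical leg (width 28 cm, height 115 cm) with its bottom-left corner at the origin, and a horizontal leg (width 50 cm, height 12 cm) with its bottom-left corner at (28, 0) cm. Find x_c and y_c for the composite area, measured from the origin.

vertical leg: A = 28 × 115 = 3220.00, centroid at (14.00, 57.50).
horizontal leg: A = 50 × 12 = 600.00, centroid at (53.00, 6.00).
ΣA = 3820.00 cm², ΣAx_c = 76880.00 cm³, ΣAy_c = 188750.00 cm³.
x_c = 76880.00/3820.00 = 20.13 cm; y_c = 188750.00/3820.00 = 49.41 cm.

x_c = 20.13 cm, y_c = 49.41 cm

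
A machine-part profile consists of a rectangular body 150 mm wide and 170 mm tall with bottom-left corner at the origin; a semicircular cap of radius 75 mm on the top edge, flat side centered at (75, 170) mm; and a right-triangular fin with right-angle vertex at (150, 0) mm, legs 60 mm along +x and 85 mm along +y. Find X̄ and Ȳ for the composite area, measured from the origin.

rectangular body: A = 150 × 170 = 25500.00, centroid at (75.00, 85.00).
semicircular top: A = ½π·75² = 8835.73, centroid at (75.00, 201.83).
triangular fin: A = ½·60·85 = 2550.00, centroid at (170.00, 28.33).
ΣA = 36885.73 mm², ΣAX̄ = 3008679.70 mm³, ΣAȲ = 4023073.99 mm³.
X̄ = 3008679.70/36885.73 = 81.57 mm; Ȳ = 4023073.99/36885.73 = 109.07 mm.

X̄ = 81.57 mm, Ȳ = 109.07 mm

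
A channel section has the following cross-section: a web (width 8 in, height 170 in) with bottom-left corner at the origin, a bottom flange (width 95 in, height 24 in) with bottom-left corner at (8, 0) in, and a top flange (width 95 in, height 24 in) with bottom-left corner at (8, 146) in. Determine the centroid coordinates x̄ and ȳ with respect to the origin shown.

Part | A | x̄ᵢ | ȳᵢ | A·x̄ᵢ | A·ȳᵢ
web | 1360.00 | 4.00 | 85.00 | 5440.00 | 115600.00
bottom flange | 2280.00 | 55.50 | 12.00 | 126540.00 | 27360.00
top flange | 2280.00 | 55.50 | 158.00 | 126540.00 | 360240.00
Σ | 5920.00 |  |  | 258520.00 | 503200.00
x̄ = 258520.00 / 5920.00 = 43.67 in
ȳ = 503200.00 / 5920.00 = 85.00 in

x̄ = 43.67 in, ȳ = 85.00 in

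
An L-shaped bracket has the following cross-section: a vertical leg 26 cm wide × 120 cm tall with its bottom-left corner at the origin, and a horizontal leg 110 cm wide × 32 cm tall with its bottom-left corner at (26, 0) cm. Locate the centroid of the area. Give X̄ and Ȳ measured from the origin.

vertical leg: A = 26 × 120 = 3120.00, centroid at (13.00, 60.00).
horizontal leg: A = 110 × 32 = 3520.00, centroid at (81.00, 16.00).
ΣA = 6640.00 cm², ΣAX̄ = 325680.00 cm³, ΣAȲ = 243520.00 cm³.
X̄ = 325680.00/6640.00 = 49.05 cm; Ȳ = 243520.00/6640.00 = 36.67 cm.

X̄ = 49.05 cm, Ȳ = 36.67 cm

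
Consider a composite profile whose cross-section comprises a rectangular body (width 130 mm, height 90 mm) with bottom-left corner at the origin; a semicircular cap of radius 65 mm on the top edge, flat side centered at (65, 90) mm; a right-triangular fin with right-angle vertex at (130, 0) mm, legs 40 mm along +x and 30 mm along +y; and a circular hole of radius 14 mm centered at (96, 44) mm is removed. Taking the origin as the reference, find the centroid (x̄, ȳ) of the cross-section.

Part | A | x̄ᵢ | ȳᵢ | A·x̄ᵢ | A·ȳᵢ
rectangular body | 11700.00 | 65.00 | 45.00 | 760500.00 | 526500.00
semicircular top | 6636.61 | 65.00 | 117.59 | 431379.94 | 780378.64
triangular fin | 600.00 | 143.33 | 10.00 | 86000.00 | 6000.00
hole | -615.75 | 96.00 | 44.00 | -59112.21 | -27093.10
Σ | 18320.86 |  |  | 1218767.73 | 1285785.54
x̄ = 1218767.73 / 18320.86 = 66.52 mm
ȳ = 1285785.54 / 18320.86 = 70.18 mm

x̄ = 66.52 mm, ȳ = 70.18 mm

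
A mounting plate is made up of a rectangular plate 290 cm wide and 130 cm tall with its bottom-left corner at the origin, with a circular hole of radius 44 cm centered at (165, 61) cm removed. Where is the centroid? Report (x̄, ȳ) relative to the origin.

x̄ = 141.15 cm, ȳ = 65.77 cm

plate: A = 290 × 130 = 37700.00, centroid at (145.00, 65.00).
hole: A = −π·44² = -6082.12, centroid at (165.00, 61.00).
ΣA = 31617.88 cm², ΣAx̄ = 4462949.64 cm³, ΣAȳ = 2079490.47 cm³.
x̄ = 4462949.64/31617.88 = 141.15 cm; ȳ = 2079490.47/31617.88 = 65.77 cm.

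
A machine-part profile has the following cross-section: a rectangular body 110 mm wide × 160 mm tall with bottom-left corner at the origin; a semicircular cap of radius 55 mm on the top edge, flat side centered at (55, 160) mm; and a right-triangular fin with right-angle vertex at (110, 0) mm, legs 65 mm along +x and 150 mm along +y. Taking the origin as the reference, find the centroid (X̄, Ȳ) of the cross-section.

X̄ = 68.73 mm, Ȳ = 92.66 mm

rectangular body: A = 110 × 160 = 17600.00, centroid at (55.00, 80.00).
semicircular top: A = ½π·55² = 4751.66, centroid at (55.00, 183.34).
triangular fin: A = ½·65·150 = 4875.00, centroid at (131.67, 50.00).
ΣA = 27226.66 mm², ΣAX̄ = 1871216.24 mm³, ΣAȲ = 2522932.09 mm³.
X̄ = 1871216.24/27226.66 = 68.73 mm; Ȳ = 2522932.09/27226.66 = 92.66 mm.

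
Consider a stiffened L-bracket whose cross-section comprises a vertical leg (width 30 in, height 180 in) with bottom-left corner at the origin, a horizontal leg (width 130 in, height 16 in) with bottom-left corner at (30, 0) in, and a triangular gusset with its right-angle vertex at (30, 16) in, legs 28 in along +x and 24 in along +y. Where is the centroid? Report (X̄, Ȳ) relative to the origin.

X̄ = 37.34 in, Ȳ = 65.34 in

Part | A | x̄ᵢ | ȳᵢ | A·x̄ᵢ | A·ȳᵢ
vertical leg | 5400.00 | 15.00 | 90.00 | 81000.00 | 486000.00
horizontal leg | 2080.00 | 95.00 | 8.00 | 197600.00 | 16640.00
gusset | 336.00 | 39.33 | 24.00 | 13216.00 | 8064.00
Σ | 7816.00 |  |  | 291816.00 | 510704.00
X̄ = 291816.00 / 7816.00 = 37.34 in
Ȳ = 510704.00 / 7816.00 = 65.34 in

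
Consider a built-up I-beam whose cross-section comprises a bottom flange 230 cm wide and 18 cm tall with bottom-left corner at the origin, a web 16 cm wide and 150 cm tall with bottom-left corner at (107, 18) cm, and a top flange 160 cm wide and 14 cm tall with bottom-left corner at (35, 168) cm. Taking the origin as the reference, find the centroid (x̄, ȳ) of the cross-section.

bottom flange: A = 230 × 18 = 4140.00, centroid at (115.00, 9.00).
web: A = 16 × 150 = 2400.00, centroid at (115.00, 93.00).
top flange: A = 160 × 14 = 2240.00, centroid at (115.00, 175.00).
ΣA = 8780.00 cm², ΣAx̄ = 1009700.00 cm³, ΣAȳ = 652460.00 cm³.
x̄ = 1009700.00/8780.00 = 115.00 cm; ȳ = 652460.00/8780.00 = 74.31 cm.

x̄ = 115.00 cm, ȳ = 74.31 cm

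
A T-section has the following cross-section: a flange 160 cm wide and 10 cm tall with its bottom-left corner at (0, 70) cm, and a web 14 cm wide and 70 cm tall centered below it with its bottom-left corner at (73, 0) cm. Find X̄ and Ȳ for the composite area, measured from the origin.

web: A = 14 × 70 = 980.00, centroid at (80.00, 35.00).
flange: A = 160 × 10 = 1600.00, centroid at (80.00, 75.00).
ΣA = 2580.00 cm²
ΣAX̄ = (980.00)(80.00) + (1600.00)(80.00) = 206400.00 cm³
ΣAȲ = (980.00)(35.00) + (1600.00)(75.00) = 154300.00 cm³
X̄ = 206400.00 / 2580.00 = 80.00 cm
Ȳ = 154300.00 / 2580.00 = 59.81 cm

X̄ = 80.00 cm, Ȳ = 59.81 cm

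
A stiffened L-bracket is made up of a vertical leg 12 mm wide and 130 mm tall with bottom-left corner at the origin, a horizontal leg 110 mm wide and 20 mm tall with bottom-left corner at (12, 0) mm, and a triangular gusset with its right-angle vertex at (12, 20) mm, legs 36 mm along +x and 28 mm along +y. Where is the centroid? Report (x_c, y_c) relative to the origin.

Part | A | x̄ᵢ | ȳᵢ | A·x̄ᵢ | A·ȳᵢ
vertical leg | 1560.00 | 6.00 | 65.00 | 9360.00 | 101400.00
horizontal leg | 2200.00 | 67.00 | 10.00 | 147400.00 | 22000.00
gusset | 504.00 | 24.00 | 29.33 | 12096.00 | 14784.00
Σ | 4264.00 |  |  | 168856.00 | 138184.00
x_c = 168856.00 / 4264.00 = 39.60 mm
y_c = 138184.00 / 4264.00 = 32.41 mm

x_c = 39.60 mm, y_c = 32.41 mm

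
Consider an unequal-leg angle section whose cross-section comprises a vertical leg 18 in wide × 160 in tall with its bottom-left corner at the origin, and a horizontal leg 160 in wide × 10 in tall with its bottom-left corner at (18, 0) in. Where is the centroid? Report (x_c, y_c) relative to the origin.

x_c = 40.79 in, y_c = 53.21 in

vertical leg: A = 18 × 160 = 2880.00, centroid at (9.00, 80.00).
horizontal leg: A = 160 × 10 = 1600.00, centroid at (98.00, 5.00).
ΣA = 4480.00 in², ΣAx_c = 182720.00 in³, ΣAy_c = 238400.00 in³.
x_c = 182720.00/4480.00 = 40.79 in; y_c = 238400.00/4480.00 = 53.21 in.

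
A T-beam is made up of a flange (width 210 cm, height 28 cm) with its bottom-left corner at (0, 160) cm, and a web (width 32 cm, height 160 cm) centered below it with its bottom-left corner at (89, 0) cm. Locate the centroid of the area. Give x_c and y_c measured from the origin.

Part | A | x̄ᵢ | ȳᵢ | A·x̄ᵢ | A·ȳᵢ
web | 5120.00 | 105.00 | 80.00 | 537600.00 | 409600.00
flange | 5880.00 | 105.00 | 174.00 | 617400.00 | 1023120.00
Σ | 11000.00 |  |  | 1155000.00 | 1432720.00
x_c = 1155000.00 / 11000.00 = 105.00 cm
y_c = 1432720.00 / 11000.00 = 130.25 cm

x_c = 105.00 cm, y_c = 130.25 cm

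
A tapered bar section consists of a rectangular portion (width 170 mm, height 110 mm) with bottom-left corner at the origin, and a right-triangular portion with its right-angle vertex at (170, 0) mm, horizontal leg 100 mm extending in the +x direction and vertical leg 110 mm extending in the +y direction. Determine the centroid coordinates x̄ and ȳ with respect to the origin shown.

x̄ = 111.89 mm, ȳ = 50.83 mm

Part | A | x̄ᵢ | ȳᵢ | A·x̄ᵢ | A·ȳᵢ
rectangular portion | 18700.00 | 85.00 | 55.00 | 1589500.00 | 1028500.00
triangular portion | 5500.00 | 203.33 | 36.67 | 1118333.33 | 201666.67
Σ | 24200.00 |  |  | 2707833.33 | 1230166.67
x̄ = 2707833.33 / 24200.00 = 111.89 mm
ȳ = 1230166.67 / 24200.00 = 50.83 mm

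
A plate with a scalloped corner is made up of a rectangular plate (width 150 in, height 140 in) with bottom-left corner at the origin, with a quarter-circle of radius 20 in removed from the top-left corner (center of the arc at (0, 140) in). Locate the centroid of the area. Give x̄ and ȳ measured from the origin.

plate: A = 150 × 140 = 21000.00, centroid at (75.00, 70.00).
removed quarter-circle: A = −¼π·20² = -314.16, centroid at (8.49, 131.51).
ΣA = 20685.84 in²
ΣAx̄ = (21000.00)(75.00) + (-314.16)(8.49) = 1572333.33 in³
ΣAȳ = (21000.00)(70.00) + (-314.16)(131.51) = 1428684.37 in³
x̄ = 1572333.33 / 20685.84 = 76.01 in
ȳ = 1428684.37 / 20685.84 = 69.07 in

x̄ = 76.01 in, ȳ = 69.07 in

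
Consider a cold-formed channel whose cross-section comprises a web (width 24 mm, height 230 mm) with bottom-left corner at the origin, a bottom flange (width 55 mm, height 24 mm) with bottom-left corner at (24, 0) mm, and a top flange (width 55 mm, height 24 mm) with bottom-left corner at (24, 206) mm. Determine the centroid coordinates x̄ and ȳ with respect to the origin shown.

web: A = 24 × 230 = 5520.00, centroid at (12.00, 115.00).
bottom flange: A = 55 × 24 = 1320.00, centroid at (51.50, 12.00).
top flange: A = 55 × 24 = 1320.00, centroid at (51.50, 218.00).
ΣA = 8160.00 mm²
ΣAx̄ = (5520.00)(12.00) + (1320.00)(51.50) + (1320.00)(51.50) = 202200.00 mm³
ΣAȳ = (5520.00)(115.00) + (1320.00)(12.00) + (1320.00)(218.00) = 938400.00 mm³
x̄ = 202200.00 / 8160.00 = 24.78 mm
ȳ = 938400.00 / 8160.00 = 115.00 mm

x̄ = 24.78 mm, ȳ = 115.00 mm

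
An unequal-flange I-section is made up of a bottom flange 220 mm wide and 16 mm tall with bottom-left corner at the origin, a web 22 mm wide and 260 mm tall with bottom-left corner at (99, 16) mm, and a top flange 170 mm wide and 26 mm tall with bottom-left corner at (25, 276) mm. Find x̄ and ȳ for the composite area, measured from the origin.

bottom flange: A = 220 × 16 = 3520.00, centroid at (110.00, 8.00).
web: A = 22 × 260 = 5720.00, centroid at (110.00, 146.00).
top flange: A = 170 × 26 = 4420.00, centroid at (110.00, 289.00).
ΣA = 13660.00 mm²
ΣAx̄ = (3520.00)(110.00) + (5720.00)(110.00) + (4420.00)(110.00) = 1502600.00 mm³
ΣAȳ = (3520.00)(8.00) + (5720.00)(146.00) + (4420.00)(289.00) = 2140660.00 mm³
x̄ = 1502600.00 / 13660.00 = 110.00 mm
ȳ = 2140660.00 / 13660.00 = 156.71 mm

x̄ = 110.00 mm, ȳ = 156.71 mm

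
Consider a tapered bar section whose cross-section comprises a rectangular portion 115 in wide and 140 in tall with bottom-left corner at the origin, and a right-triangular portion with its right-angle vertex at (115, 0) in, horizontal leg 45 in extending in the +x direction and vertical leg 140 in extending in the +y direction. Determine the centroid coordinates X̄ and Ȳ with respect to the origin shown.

X̄ = 69.36 in, Ȳ = 66.18 in

rectangular portion: A = 115 × 140 = 16100.00, centroid at (57.50, 70.00).
triangular portion: A = ½·45·140 = 3150.00, centroid at (130.00, 46.67).
ΣA = 19250.00 in²
ΣAX̄ = (16100.00)(57.50) + (3150.00)(130.00) = 1335250.00 in³
ΣAȲ = (16100.00)(70.00) + (3150.00)(46.67) = 1274000.00 in³
X̄ = 1335250.00 / 19250.00 = 69.36 in
Ȳ = 1274000.00 / 19250.00 = 66.18 in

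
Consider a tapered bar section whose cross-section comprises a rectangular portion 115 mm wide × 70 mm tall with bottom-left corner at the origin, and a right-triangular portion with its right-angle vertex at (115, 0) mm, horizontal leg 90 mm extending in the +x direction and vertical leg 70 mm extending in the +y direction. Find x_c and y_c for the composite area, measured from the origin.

rectangular portion: A = 115 × 70 = 8050.00, centroid at (57.50, 35.00).
triangular portion: A = ½·90·70 = 3150.00, centroid at (145.00, 23.33).
ΣA = 11200.00 mm²
ΣAx_c = (8050.00)(57.50) + (3150.00)(145.00) = 919625.00 mm³
ΣAy_c = (8050.00)(35.00) + (3150.00)(23.33) = 355250.00 mm³
x_c = 919625.00 / 11200.00 = 82.11 mm
y_c = 355250.00 / 11200.00 = 31.72 mm

x_c = 82.11 mm, y_c = 31.72 mm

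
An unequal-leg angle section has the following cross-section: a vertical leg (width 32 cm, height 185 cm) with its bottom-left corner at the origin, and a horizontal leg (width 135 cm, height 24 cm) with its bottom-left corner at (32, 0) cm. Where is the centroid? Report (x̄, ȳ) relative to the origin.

x̄ = 45.53 cm, ȳ = 64.03 cm

vertical leg: A = 32 × 185 = 5920.00, centroid at (16.00, 92.50).
horizontal leg: A = 135 × 24 = 3240.00, centroid at (99.50, 12.00).
ΣA = 9160.00 cm², ΣAx̄ = 417100.00 cm³, ΣAȳ = 586480.00 cm³.
x̄ = 417100.00/9160.00 = 45.53 cm; ȳ = 586480.00/9160.00 = 64.03 cm.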